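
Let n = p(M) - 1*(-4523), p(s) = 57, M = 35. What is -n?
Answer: -4580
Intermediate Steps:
n = 4580 (n = 57 - 1*(-4523) = 57 + 4523 = 4580)
-n = -1*4580 = -4580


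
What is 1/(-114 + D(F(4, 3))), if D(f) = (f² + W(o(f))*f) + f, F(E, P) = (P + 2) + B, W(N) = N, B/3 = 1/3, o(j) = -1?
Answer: -1/78 ≈ -0.012821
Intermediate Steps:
B = 1 (B = 3/3 = 3*(⅓) = 1)
F(E, P) = 3 + P (F(E, P) = (P + 2) + 1 = (2 + P) + 1 = 3 + P)
D(f) = f² (D(f) = (f² - f) + f = f²)
1/(-114 + D(F(4, 3))) = 1/(-114 + (3 + 3)²) = 1/(-114 + 6²) = 1/(-114 + 36) = 1/(-78) = -1/78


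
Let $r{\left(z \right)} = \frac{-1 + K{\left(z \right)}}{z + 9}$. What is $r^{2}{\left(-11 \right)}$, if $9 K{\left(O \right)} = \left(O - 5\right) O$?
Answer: $\frac{27889}{324} \approx 86.077$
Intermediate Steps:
$K{\left(O \right)} = \frac{O \left(-5 + O\right)}{9}$ ($K{\left(O \right)} = \frac{\left(O - 5\right) O}{9} = \frac{\left(-5 + O\right) O}{9} = \frac{O \left(-5 + O\right)}{9}$)
$r{\left(z \right)} = \frac{-1 + \frac{z \left(-5 + z\right)}{9}}{9 + z}$ ($r{\left(z \right)} = \frac{-1 + \frac{z \left(-5 + z\right)}{9}}{z + 9} = \frac{-1 + \frac{z \left(-5 + z\right)}{9}}{9 + z}$)
$r^{2}{\left(-11 \right)} = \left(\frac{-9 - 11 \left(-5 - 11\right)}{9 \left(9 - 11\right)}\right)^{2} = \left(\frac{-9 - -176}{9 \left(-2\right)}\right)^{2} = \left(\frac{1}{9} \left(- \frac{1}{2}\right) \left(-9 + 176\right)\right)^{2} = \left(\frac{1}{9} \left(- \frac{1}{2}\right) 167\right)^{2} = \left(- \frac{167}{18}\right)^{2} = \frac{27889}{324}$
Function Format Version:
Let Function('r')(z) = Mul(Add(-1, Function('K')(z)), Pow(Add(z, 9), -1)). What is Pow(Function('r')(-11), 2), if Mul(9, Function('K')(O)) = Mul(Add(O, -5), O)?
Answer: Rational(27889, 324) ≈ 86.077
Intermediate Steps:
Function('K')(O) = Mul(Rational(1, 9), O, Add(-5, O)) (Function('K')(O) = Mul(Rational(1, 9), Mul(Add(O, -5), O)) = Mul(Rational(1, 9), Mul(Add(-5, O), O)) = Mul(Rational(1, 9), Mul(O, Add(-5, O))) = Mul(Rational(1, 9), O, Add(-5, O)))
Function('r')(z) = Mul(Pow(Add(9, z), -1), Add(-1, Mul(Rational(1, 9), z, Add(-5, z)))) (Function('r')(z) = Mul(Add(-1, Mul(Rational(1, 9), z, Add(-5, z))), Pow(Add(z, 9), -1)) = Mul(Add(-1, Mul(Rational(1, 9), z, Add(-5, z))), Pow(Add(9, z), -1)) = Mul(Pow(Add(9, z), -1), Add(-1, Mul(Rational(1, 9), z, Add(-5, z)))))
Pow(Function('r')(-11), 2) = Pow(Mul(Rational(1, 9), Pow(Add(9, -11), -1), Add(-9, Mul(-11, Add(-5, -11)))), 2) = Pow(Mul(Rational(1, 9), Pow(-2, -1), Add(-9, Mul(-11, -16))), 2) = Pow(Mul(Rational(1, 9), Rational(-1, 2), Add(-9, 176)), 2) = Pow(Mul(Rational(1, 9), Rational(-1, 2), 167), 2) = Pow(Rational(-167, 18), 2) = Rational(27889, 324)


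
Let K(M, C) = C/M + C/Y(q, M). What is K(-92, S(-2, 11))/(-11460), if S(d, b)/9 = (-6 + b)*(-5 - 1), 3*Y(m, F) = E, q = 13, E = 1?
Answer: 2475/35144 ≈ 0.070425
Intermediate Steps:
Y(m, F) = 1/3 (Y(m, F) = (1/3)*1 = 1/3)
S(d, b) = 324 - 54*b (S(d, b) = 9*((-6 + b)*(-5 - 1)) = 9*((-6 + b)*(-6)) = 9*(36 - 6*b) = 324 - 54*b)
K(M, C) = 3*C + C/M (K(M, C) = C/M + C/(1/3) = C/M + C*3 = C/M + 3*C = 3*C + C/M)
K(-92, S(-2, 11))/(-11460) = (3*(324 - 54*11) + (324 - 54*11)/(-92))/(-11460) = (3*(324 - 594) + (324 - 594)*(-1/92))*(-1/11460) = (3*(-270) - 270*(-1/92))*(-1/11460) = (-810 + 135/46)*(-1/11460) = -37125/46*(-1/11460) = 2475/35144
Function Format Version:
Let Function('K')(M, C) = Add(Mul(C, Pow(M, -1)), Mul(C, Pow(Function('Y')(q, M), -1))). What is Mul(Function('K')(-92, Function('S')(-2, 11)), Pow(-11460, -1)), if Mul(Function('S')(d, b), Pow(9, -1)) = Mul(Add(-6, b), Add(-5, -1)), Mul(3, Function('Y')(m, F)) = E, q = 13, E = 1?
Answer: Rational(2475, 35144) ≈ 0.070425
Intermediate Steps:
Function('Y')(m, F) = Rational(1, 3) (Function('Y')(m, F) = Mul(Rational(1, 3), 1) = Rational(1, 3))
Function('S')(d, b) = Add(324, Mul(-54, b)) (Function('S')(d, b) = Mul(9, Mul(Add(-6, b), Add(-5, -1))) = Mul(9, Mul(Add(-6, b), -6)) = Mul(9, Add(36, Mul(-6, b))) = Add(324, Mul(-54, b)))
Function('K')(M, C) = Add(Mul(3, C), Mul(C, Pow(M, -1))) (Function('K')(M, C) = Add(Mul(C, Pow(M, -1)), Mul(C, Pow(Rational(1, 3), -1))) = Add(Mul(C, Pow(M, -1)), Mul(C, 3)) = Add(Mul(C, Pow(M, -1)), Mul(3, C)) = Add(Mul(3, C), Mul(C, Pow(M, -1))))
Mul(Function('K')(-92, Function('S')(-2, 11)), Pow(-11460, -1)) = Mul(Add(Mul(3, Add(324, Mul(-54, 11))), Mul(Add(324, Mul(-54, 11)), Pow(-92, -1))), Pow(-11460, -1)) = Mul(Add(Mul(3, Add(324, -594)), Mul(Add(324, -594), Rational(-1, 92))), Rational(-1, 11460)) = Mul(Add(Mul(3, -270), Mul(-270, Rational(-1, 92))), Rational(-1, 11460)) = Mul(Add(-810, Rational(135, 46)), Rational(-1, 11460)) = Mul(Rational(-37125, 46), Rational(-1, 11460)) = Rational(2475, 35144)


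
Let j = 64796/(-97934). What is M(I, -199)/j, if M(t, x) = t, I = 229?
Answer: -11213443/32398 ≈ -346.12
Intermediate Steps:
j = -32398/48967 (j = 64796*(-1/97934) = -32398/48967 ≈ -0.66163)
M(I, -199)/j = 229/(-32398/48967) = 229*(-48967/32398) = -11213443/32398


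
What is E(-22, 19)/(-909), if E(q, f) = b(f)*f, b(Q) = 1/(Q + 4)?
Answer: -19/20907 ≈ -0.00090879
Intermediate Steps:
b(Q) = 1/(4 + Q)
E(q, f) = f/(4 + f)
E(-22, 19)/(-909) = (19/(4 + 19))/(-909) = (19/23)*(-1/909) = -19/20907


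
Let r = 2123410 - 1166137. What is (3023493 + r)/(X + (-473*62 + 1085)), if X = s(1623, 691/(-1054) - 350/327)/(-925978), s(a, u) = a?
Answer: -3686101739148/26150546321 ≈ -140.96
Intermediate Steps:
r = 957273
X = -1623/925978 (X = 1623/(-925978) = 1623*(-1/925978) = -1623/925978 ≈ -0.0017527)
(3023493 + r)/(X + (-473*62 + 1085)) = (3023493 + 957273)/(-1623/925978 + (-473*62 + 1085)) = 3980766/(-1623/925978 + (-29326 + 1085)) = 3980766/(-1623/925978 - 28241) = 3980766/(-26150546321/925978) = 3980766*(-925978/26150546321) = -3686101739148/26150546321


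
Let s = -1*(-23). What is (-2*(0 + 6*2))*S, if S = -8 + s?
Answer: -360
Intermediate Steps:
s = 23
S = 15 (S = -8 + 23 = 15)
(-2*(0 + 6*2))*S = -2*(0 + 6*2)*15 = -2*(0 + 12)*15 = -2*12*15 = -24*15 = -360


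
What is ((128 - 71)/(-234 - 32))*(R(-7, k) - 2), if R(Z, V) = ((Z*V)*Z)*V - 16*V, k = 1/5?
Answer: 243/350 ≈ 0.69429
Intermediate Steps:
k = 1/5 ≈ 0.20000
R(Z, V) = -16*V + V**2*Z**2 (R(Z, V) = ((V*Z)*Z)*V - 16*V = (V*Z**2)*V - 16*V = V**2*Z**2 - 16*V = -16*V + V**2*Z**2)
((128 - 71)/(-234 - 32))*(R(-7, k) - 2) = ((128 - 71)/(-234 - 32))*((-16 + (1/5)*(-7)**2)/5 - 2) = (57/(-266))*((-16 + (1/5)*49)/5 - 2) = (57*(-1/266))*((-16 + 49/5)/5 - 2) = -3*((1/5)*(-31/5) - 2)/14 = -3*(-31/25 - 2)/14 = -3/14*(-81/25) = 243/350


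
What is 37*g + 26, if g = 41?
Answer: 1543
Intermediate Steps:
37*g + 26 = 37*41 + 26 = 1517 + 26 = 1543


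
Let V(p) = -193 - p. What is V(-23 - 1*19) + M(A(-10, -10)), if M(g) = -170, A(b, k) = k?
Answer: -321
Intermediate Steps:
V(-23 - 1*19) + M(A(-10, -10)) = (-193 - (-23 - 1*19)) - 170 = (-193 - (-23 - 19)) - 170 = (-193 - 1*(-42)) - 170 = (-193 + 42) - 170 = -151 - 170 = -321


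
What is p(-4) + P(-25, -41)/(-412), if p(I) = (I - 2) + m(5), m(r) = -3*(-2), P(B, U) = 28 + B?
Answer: -3/412 ≈ -0.0072816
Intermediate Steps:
m(r) = 6
p(I) = 4 + I (p(I) = (I - 2) + 6 = (-2 + I) + 6 = 4 + I)
p(-4) + P(-25, -41)/(-412) = (4 - 4) + (28 - 25)/(-412) = 0 + 3*(-1/412) = 0 - 3/412 = -3/412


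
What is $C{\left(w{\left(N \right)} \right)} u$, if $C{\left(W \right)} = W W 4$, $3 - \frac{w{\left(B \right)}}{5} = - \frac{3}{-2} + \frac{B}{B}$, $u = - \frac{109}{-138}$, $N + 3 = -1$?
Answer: $\frac{2725}{138} \approx 19.746$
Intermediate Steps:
$N = -4$ ($N = -3 - 1 = -4$)
$u = \frac{109}{138}$ ($u = \left(-109\right) \left(- \frac{1}{138}\right) = \frac{109}{138} \approx 0.78986$)
$w{\left(B \right)} = \frac{5}{2}$ ($w{\left(B \right)} = 15 - 5 \left(- \frac{3}{-2} + \frac{B}{B}\right) = 15 - 5 \left(\left(-3\right) \left(- \frac{1}{2}\right) + 1\right) = 15 - 5 \left(\frac{3}{2} + 1\right) = 15 - \frac{25}{2} = \frac{5}{2}$)
$C{\left(W \right)} = 4 W^{2}$ ($C{\left(W \right)} = W^{2} \cdot 4 = 4 W^{2}$)
$C{\left(w{\left(N \right)} \right)} u = 4 \left(\frac{5}{2}\right)^{2} \cdot \frac{109}{138} = 4 \cdot \frac{25}{4} \cdot \frac{109}{138} = 25 \cdot \frac{109}{138} = \frac{2725}{138}$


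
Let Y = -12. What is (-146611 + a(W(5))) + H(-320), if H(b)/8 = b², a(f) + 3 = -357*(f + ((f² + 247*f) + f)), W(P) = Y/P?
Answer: 22096822/25 ≈ 8.8387e+5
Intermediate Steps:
W(P) = -12/P
a(f) = -3 - 88893*f - 357*f² (a(f) = -3 - 357*(f + ((f² + 247*f) + f)) = -3 - 357*(f + (f² + 248*f)) = -3 - 357*(f² + 249*f) = -3 + (-88893*f - 357*f²) = -3 - 88893*f - 357*f²)
H(b) = 8*b²
(-146611 + a(W(5))) + H(-320) = (-146611 + (-3 - (-1066716)/5 - 357*(-12/5)²)) + 8*(-320)² = (-146611 + (-3 - (-1066716)/5 - 357*(-12*⅕)²)) + 8*102400 = (-146611 + (-3 - 88893*(-12/5) - 357*(-12/5)²)) + 819200 = (-146611 + (-3 + 1066716/5 - 357*144/25)) + 819200 = (-146611 + (-3 + 1066716/5 - 51408/25)) + 819200 = (-146611 + 5282097/25) + 819200 = 1616822/25 + 819200 = 22096822/25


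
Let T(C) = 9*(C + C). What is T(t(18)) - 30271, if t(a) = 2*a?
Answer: -29623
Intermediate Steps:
T(C) = 18*C (T(C) = 9*(2*C) = 18*C)
T(t(18)) - 30271 = 18*(2*18) - 30271 = 18*36 - 30271 = 648 - 30271 = -29623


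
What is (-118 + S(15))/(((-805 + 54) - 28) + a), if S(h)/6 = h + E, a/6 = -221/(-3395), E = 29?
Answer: -495670/2643379 ≈ -0.18751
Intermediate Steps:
a = 1326/3395 (a = 6*(-221/(-3395)) = 6*(-221*(-1/3395)) = 6*(221/3395) = 1326/3395 ≈ 0.39057)
S(h) = 174 + 6*h (S(h) = 6*(h + 29) = 6*(29 + h) = 174 + 6*h)
(-118 + S(15))/(((-805 + 54) - 28) + a) = (-118 + (174 + 6*15))/(((-805 + 54) - 28) + 1326/3395) = (-118 + (174 + 90))/((-751 - 28) + 1326/3395) = (-118 + 264)/(-779 + 1326/3395) = 146/(-2643379/3395) = 146*(-3395/2643379) = -495670/2643379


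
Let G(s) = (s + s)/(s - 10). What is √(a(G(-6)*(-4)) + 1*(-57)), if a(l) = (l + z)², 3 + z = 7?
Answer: 2*I*√14 ≈ 7.4833*I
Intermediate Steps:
z = 4 (z = -3 + 7 = 4)
G(s) = 2*s/(-10 + s) (G(s) = (2*s)/(-10 + s) = 2*s/(-10 + s))
a(l) = (4 + l)² (a(l) = (l + 4)² = (4 + l)²)
√(a(G(-6)*(-4)) + 1*(-57)) = √((4 + (2*(-6)/(-10 - 6))*(-4))² + 1*(-57)) = √((4 + (2*(-6)/(-16))*(-4))² - 57) = √((4 + (2*(-6)*(-1/16))*(-4))² - 57) = √((4 + (¾)*(-4))² - 57) = √((4 - 3)² - 57) = √(1² - 57) = √(1 - 57) = √(-56) = 2*I*√14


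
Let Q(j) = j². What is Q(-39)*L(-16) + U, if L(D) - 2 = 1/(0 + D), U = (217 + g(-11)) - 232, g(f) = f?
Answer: 46735/16 ≈ 2920.9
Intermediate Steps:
U = -26 (U = (217 - 11) - 232 = 206 - 232 = -26)
L(D) = 2 + 1/D (L(D) = 2 + 1/(0 + D) = 2 + 1/D)
Q(-39)*L(-16) + U = (-39)²*(2 + 1/(-16)) - 26 = 1521*(2 - 1/16) - 26 = 1521*(31/16) - 26 = 47151/16 - 26 = 46735/16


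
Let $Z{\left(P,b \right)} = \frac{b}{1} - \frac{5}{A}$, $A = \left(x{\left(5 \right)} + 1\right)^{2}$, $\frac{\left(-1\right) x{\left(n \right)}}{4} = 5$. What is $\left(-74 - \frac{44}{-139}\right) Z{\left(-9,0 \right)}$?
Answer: $\frac{51210}{50179} \approx 1.0205$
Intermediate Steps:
$x{\left(n \right)} = -20$ ($x{\left(n \right)} = \left(-4\right) 5 = -20$)
$A = 361$ ($A = \left(-20 + 1\right)^{2} = \left(-19\right)^{2} = 361$)
$Z{\left(P,b \right)} = - \frac{5}{361} + b$ ($Z{\left(P,b \right)} = \frac{b}{1} - \frac{5}{361} = b 1 - \frac{5}{361} = b - \frac{5}{361} = - \frac{5}{361} + b$)
$\left(-74 - \frac{44}{-139}\right) Z{\left(-9,0 \right)} = \left(-74 - \frac{44}{-139}\right) \left(- \frac{5}{361} + 0\right) = \left(-74 - - \frac{44}{139}\right) \left(- \frac{5}{361}\right) = \left(-74 + \frac{44}{139}\right) \left(- \frac{5}{361}\right) = \left(- \frac{10242}{139}\right) \left(- \frac{5}{361}\right) = \frac{51210}{50179}$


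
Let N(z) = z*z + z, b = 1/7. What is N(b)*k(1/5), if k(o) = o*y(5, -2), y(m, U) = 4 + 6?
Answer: 16/49 ≈ 0.32653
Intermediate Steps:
y(m, U) = 10
b = ⅐ ≈ 0.14286
N(z) = z + z² (N(z) = z² + z = z + z²)
k(o) = 10*o (k(o) = o*10 = 10*o)
N(b)*k(1/5) = ((1 + ⅐)/7)*(10/5) = ((⅐)*(8/7))*(10*(⅕)) = (8/49)*2 = 16/49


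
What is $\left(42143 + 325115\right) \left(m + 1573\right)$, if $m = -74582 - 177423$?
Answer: $-91973155456$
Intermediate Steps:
$m = -252005$
$\left(42143 + 325115\right) \left(m + 1573\right) = \left(42143 + 325115\right) \left(-252005 + 1573\right) = 367258 \left(-250432\right) = -91973155456$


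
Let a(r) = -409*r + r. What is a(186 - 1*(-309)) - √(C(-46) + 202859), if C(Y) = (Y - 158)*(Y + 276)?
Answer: -201960 - √155939 ≈ -2.0236e+5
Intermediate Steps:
C(Y) = (-158 + Y)*(276 + Y)
a(r) = -408*r
a(186 - 1*(-309)) - √(C(-46) + 202859) = -408*(186 - 1*(-309)) - √((-43608 + (-46)² + 118*(-46)) + 202859) = -408*(186 + 309) - √((-43608 + 2116 - 5428) + 202859) = -408*495 - √(-46920 + 202859) = -201960 - √155939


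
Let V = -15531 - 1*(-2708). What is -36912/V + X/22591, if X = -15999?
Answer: 628723815/289684393 ≈ 2.1704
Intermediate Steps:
V = -12823 (V = -15531 + 2708 = -12823)
-36912/V + X/22591 = -36912/(-12823) - 15999/22591 = -36912*(-1/12823) - 15999*1/22591 = 36912/12823 - 15999/22591 = 628723815/289684393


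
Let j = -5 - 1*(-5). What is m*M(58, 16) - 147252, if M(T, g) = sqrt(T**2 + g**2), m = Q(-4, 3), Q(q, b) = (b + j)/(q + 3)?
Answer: -147252 - 6*sqrt(905) ≈ -1.4743e+5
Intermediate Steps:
j = 0 (j = -5 + 5 = 0)
Q(q, b) = b/(3 + q) (Q(q, b) = (b + 0)/(q + 3) = b/(3 + q))
m = -3 (m = 3/(3 - 4) = 3/(-1) = 3*(-1) = -3)
m*M(58, 16) - 147252 = -3*sqrt(58**2 + 16**2) - 147252 = -3*sqrt(3364 + 256) - 147252 = -6*sqrt(905) - 147252 = -147252 - 6*sqrt(905)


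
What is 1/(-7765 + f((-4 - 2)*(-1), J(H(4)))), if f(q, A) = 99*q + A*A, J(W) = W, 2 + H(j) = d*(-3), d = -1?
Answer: -1/7170 ≈ -0.00013947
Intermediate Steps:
H(j) = 1 (H(j) = -2 - 1*(-3) = -2 + 3 = 1)
f(q, A) = A² + 99*q (f(q, A) = 99*q + A² = A² + 99*q)
1/(-7765 + f((-4 - 2)*(-1), J(H(4)))) = 1/(-7765 + (1² + 99*((-4 - 2)*(-1)))) = 1/(-7765 + (1 + 99*(-6*(-1)))) = 1/(-7765 + (1 + 99*6)) = 1/(-7765 + (1 + 594)) = 1/(-7765 + 595) = 1/(-7170) = -1/7170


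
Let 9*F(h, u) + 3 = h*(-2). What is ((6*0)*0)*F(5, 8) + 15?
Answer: 15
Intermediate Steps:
F(h, u) = -⅓ - 2*h/9 (F(h, u) = -⅓ + (h*(-2))/9 = -⅓ + (-2*h)/9 = -⅓ - 2*h/9)
((6*0)*0)*F(5, 8) + 15 = ((6*0)*0)*(-⅓ - 2/9*5) + 15 = (0*0)*(-⅓ - 10/9) + 15 = 0*(-13/9) + 15 = 0 + 15 = 15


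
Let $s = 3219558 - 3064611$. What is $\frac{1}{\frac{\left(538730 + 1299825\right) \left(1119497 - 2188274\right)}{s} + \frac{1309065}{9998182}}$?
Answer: $- \frac{516396102118}{6548826796627977405} \approx -7.8853 \cdot 10^{-8}$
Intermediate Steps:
$s = 154947$ ($s = 3219558 - 3064611 = 154947$)
$\frac{1}{\frac{\left(538730 + 1299825\right) \left(1119497 - 2188274\right)}{s} + \frac{1309065}{9998182}} = \frac{1}{\frac{\left(538730 + 1299825\right) \left(1119497 - 2188274\right)}{154947} + \frac{1309065}{9998182}} = \frac{1}{1838555 \left(-1068777\right) \frac{1}{154947} + 1309065 \cdot \frac{1}{9998182}} = \frac{1}{\left(-1965005297235\right) \frac{1}{154947} + \frac{1309065}{9998182}} = \frac{1}{- \frac{655001765745}{51649} + \frac{1309065}{9998182}} = \frac{1}{- \frac{6548826796627977405}{516396102118}} = - \frac{516396102118}{6548826796627977405}$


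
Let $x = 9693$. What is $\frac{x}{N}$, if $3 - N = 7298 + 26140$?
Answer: $- \frac{1077}{3715} \approx -0.28991$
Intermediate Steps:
$N = -33435$ ($N = 3 - \left(7298 + 26140\right) = 3 - 33438 = -33435$)
$\frac{x}{N} = \frac{9693}{-33435} = 9693 \left(- \frac{1}{33435}\right) = - \frac{1077}{3715}$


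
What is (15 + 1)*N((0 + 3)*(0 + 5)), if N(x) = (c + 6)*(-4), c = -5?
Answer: -64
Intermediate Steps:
N(x) = -4 (N(x) = (-5 + 6)*(-4) = 1*(-4) = -4)
(15 + 1)*N((0 + 3)*(0 + 5)) = (15 + 1)*(-4) = 16*(-4) = -64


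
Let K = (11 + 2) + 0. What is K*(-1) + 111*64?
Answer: 7091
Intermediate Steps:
K = 13 (K = 13 + 0 = 13)
K*(-1) + 111*64 = 13*(-1) + 111*64 = -13 + 7104 = 7091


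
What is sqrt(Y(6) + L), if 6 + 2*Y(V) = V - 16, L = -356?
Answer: 2*I*sqrt(91) ≈ 19.079*I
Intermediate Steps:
Y(V) = -11 + V/2 (Y(V) = -3 + (V - 16)/2 = -3 + (-16 + V)/2 = -3 + (-8 + V/2) = -11 + V/2)
sqrt(Y(6) + L) = sqrt((-11 + (1/2)*6) - 356) = sqrt((-11 + 3) - 356) = sqrt(-8 - 356) = sqrt(-364) = 2*I*sqrt(91)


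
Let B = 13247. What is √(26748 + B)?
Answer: √39995 ≈ 199.99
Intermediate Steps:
√(26748 + B) = √(26748 + 13247) = √39995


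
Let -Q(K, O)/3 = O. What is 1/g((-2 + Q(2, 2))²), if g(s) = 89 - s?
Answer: 1/25 ≈ 0.040000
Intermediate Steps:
Q(K, O) = -3*O
1/g((-2 + Q(2, 2))²) = 1/(89 - (-2 - 3*2)²) = 1/(89 - (-2 - 6)²) = 1/(89 - 1*(-8)²) = 1/(89 - 1*64) = 1/(89 - 64) = 1/25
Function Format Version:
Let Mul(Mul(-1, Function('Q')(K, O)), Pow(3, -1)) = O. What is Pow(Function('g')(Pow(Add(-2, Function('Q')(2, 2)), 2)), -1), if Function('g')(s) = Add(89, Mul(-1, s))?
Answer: Rational(1, 25) ≈ 0.040000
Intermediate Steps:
Function('Q')(K, O) = Mul(-3, O)
Pow(Function('g')(Pow(Add(-2, Function('Q')(2, 2)), 2)), -1) = Pow(Add(89, Mul(-1, Pow(Add(-2, Mul(-3, 2)), 2))), -1) = Pow(Add(89, Mul(-1, Pow(Add(-2, -6), 2))), -1) = Pow(Add(89, Mul(-1, Pow(-8, 2))), -1) = Pow(Add(89, Mul(-1, 64)), -1) = Pow(Add(89, -64), -1) = Pow(25, -1) = Rational(1, 25)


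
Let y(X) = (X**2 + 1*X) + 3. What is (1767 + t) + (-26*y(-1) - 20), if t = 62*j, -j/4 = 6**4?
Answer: -319739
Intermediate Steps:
y(X) = 3 + X + X**2 (y(X) = (X**2 + X) + 3 = (X + X**2) + 3 = 3 + X + X**2)
j = -5184 (j = -4*6**4 = -4*1296 = -5184)
t = -321408 (t = 62*(-5184) = -321408)
(1767 + t) + (-26*y(-1) - 20) = (1767 - 321408) + (-26*(3 - 1 + (-1)**2) - 20) = -319641 + (-26*(3 - 1 + 1) - 20) = -319641 + (-26*3 - 20) = -319641 + (-78 - 20) = -319641 - 98 = -319739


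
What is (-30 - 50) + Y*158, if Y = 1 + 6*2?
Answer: 1974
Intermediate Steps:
Y = 13 (Y = 1 + 12 = 13)
(-30 - 50) + Y*158 = (-30 - 50) + 13*158 = -80 + 2054 = 1974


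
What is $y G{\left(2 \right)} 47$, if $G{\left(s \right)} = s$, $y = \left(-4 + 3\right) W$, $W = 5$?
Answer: $-470$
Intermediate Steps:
$y = -5$ ($y = \left(-4 + 3\right) 5 = \left(-1\right) 5 = -5$)
$y G{\left(2 \right)} 47 = \left(-5\right) 2 \cdot 47 = \left(-10\right) 47 = -470$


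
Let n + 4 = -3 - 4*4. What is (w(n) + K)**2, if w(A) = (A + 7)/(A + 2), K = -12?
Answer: 55696/441 ≈ 126.29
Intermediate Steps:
n = -23 (n = -4 + (-3 - 4*4) = -4 + (-3 - 16) = -4 - 19 = -23)
w(A) = (7 + A)/(2 + A)
(w(n) + K)**2 = ((7 - 23)/(2 - 23) - 12)**2 = (-16/(-21) - 12)**2 = (-1/21*(-16) - 12)**2 = (16/21 - 12)**2 = (-236/21)**2 = 55696/441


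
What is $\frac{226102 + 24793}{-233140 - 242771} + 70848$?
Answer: $\frac{33717091633}{475911} \approx 70848.0$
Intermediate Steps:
$\frac{226102 + 24793}{-233140 - 242771} + 70848 = \frac{250895}{-475911} + 70848 = 250895 \left(- \frac{1}{475911}\right) + 70848 = - \frac{250895}{475911} + 70848 = \frac{33717091633}{475911}$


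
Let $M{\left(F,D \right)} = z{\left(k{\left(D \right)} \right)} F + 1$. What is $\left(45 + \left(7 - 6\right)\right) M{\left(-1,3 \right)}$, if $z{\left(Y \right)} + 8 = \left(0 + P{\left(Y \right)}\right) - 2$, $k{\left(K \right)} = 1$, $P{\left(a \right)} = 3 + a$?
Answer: $322$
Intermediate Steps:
$z{\left(Y \right)} = -7 + Y$ ($z{\left(Y \right)} = -8 + \left(\left(0 + \left(3 + Y\right)\right) - 2\right) = -8 + \left(\left(3 + Y\right) - 2\right) = -8 + \left(1 + Y\right) = -7 + Y$)
$M{\left(F,D \right)} = 1 - 6 F$ ($M{\left(F,D \right)} = \left(-7 + 1\right) F + 1 = - 6 F + 1 = 1 - 6 F$)
$\left(45 + \left(7 - 6\right)\right) M{\left(-1,3 \right)} = \left(45 + \left(7 - 6\right)\right) \left(1 - -6\right) = \left(45 + \left(7 - 6\right)\right) \left(1 + 6\right) = \left(45 + 1\right) 7 = 46 \cdot 7 = 322$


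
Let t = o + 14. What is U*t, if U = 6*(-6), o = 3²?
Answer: -828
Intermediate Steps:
o = 9
t = 23 (t = 9 + 14 = 23)
U = -36
U*t = -36*23 = -828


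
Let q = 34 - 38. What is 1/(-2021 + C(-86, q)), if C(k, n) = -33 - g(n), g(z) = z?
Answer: -1/2050 ≈ -0.00048780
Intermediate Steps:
q = -4
C(k, n) = -33 - n
1/(-2021 + C(-86, q)) = 1/(-2021 + (-33 - 1*(-4))) = 1/(-2021 + (-33 + 4)) = 1/(-2021 - 29) = 1/(-2050) = -1/2050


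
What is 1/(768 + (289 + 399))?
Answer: 1/1456 ≈ 0.00068681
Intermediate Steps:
1/(768 + (289 + 399)) = 1/(768 + 688) = 1/1456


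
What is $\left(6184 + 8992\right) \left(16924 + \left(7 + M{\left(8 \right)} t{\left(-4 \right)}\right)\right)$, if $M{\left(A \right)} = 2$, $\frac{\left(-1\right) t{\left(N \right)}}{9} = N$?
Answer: $258037528$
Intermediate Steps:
$t{\left(N \right)} = - 9 N$
$\left(6184 + 8992\right) \left(16924 + \left(7 + M{\left(8 \right)} t{\left(-4 \right)}\right)\right) = \left(6184 + 8992\right) \left(16924 + \left(7 + 2 \left(\left(-9\right) \left(-4\right)\right)\right)\right) = 15176 \left(16924 + \left(7 + 2 \cdot 36\right)\right) = 15176 \left(16924 + \left(7 + 72\right)\right) = 15176 \left(16924 + 79\right) = 15176 \cdot 17003 = 258037528$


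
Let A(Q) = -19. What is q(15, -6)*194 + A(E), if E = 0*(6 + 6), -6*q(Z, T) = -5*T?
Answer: -989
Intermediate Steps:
q(Z, T) = 5*T/6 (q(Z, T) = -(-5)*T/6 = 5*T/6)
E = 0 (E = 0*12 = 0)
q(15, -6)*194 + A(E) = ((5/6)*(-6))*194 - 19 = -5*194 - 19 = -970 - 19 = -989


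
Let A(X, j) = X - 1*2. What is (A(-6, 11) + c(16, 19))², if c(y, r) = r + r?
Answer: 900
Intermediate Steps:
c(y, r) = 2*r
A(X, j) = -2 + X (A(X, j) = X - 2 = -2 + X)
(A(-6, 11) + c(16, 19))² = ((-2 - 6) + 2*19)² = (-8 + 38)² = 30² = 900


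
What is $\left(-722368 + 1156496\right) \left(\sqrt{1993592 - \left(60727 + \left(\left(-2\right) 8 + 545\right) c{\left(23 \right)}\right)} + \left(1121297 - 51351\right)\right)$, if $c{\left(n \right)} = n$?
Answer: $464493517088 + 434128 \sqrt{1920698} \approx 4.651 \cdot 10^{11}$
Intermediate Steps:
$\left(-722368 + 1156496\right) \left(\sqrt{1993592 - \left(60727 + \left(\left(-2\right) 8 + 545\right) c{\left(23 \right)}\right)} + \left(1121297 - 51351\right)\right) = \left(-722368 + 1156496\right) \left(\sqrt{1993592 - \left(60727 + \left(\left(-2\right) 8 + 545\right) 23\right)} + \left(1121297 - 51351\right)\right) = 434128 \left(\sqrt{1993592 - \left(60727 + \left(-16 + 545\right) 23\right)} + \left(1121297 - 51351\right)\right) = 434128 \left(\sqrt{1993592 - \left(60727 + 529 \cdot 23\right)} + 1069946\right) = 434128 \left(\sqrt{1993592 - 72894} + 1069946\right) = 434128 \left(\sqrt{1920698} + 1069946\right) = 434128 \left(1069946 + \sqrt{1920698}\right) = 464493517088 + 434128 \sqrt{1920698}$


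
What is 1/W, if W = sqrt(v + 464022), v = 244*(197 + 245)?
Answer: sqrt(571870)/571870 ≈ 0.0013224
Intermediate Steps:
v = 107848 (v = 244*442 = 107848)
W = sqrt(571870) (W = sqrt(107848 + 464022) = sqrt(571870) ≈ 756.22)
1/W = 1/(sqrt(571870)) = sqrt(571870)/571870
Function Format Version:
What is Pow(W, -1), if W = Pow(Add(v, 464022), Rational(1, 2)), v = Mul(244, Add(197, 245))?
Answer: Mul(Rational(1, 571870), Pow(571870, Rational(1, 2))) ≈ 0.0013224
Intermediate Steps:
v = 107848 (v = Mul(244, 442) = 107848)
W = Pow(571870, Rational(1, 2)) (W = Pow(Add(107848, 464022), Rational(1, 2)) = Pow(571870, Rational(1, 2)) ≈ 756.22)
Pow(W, -1) = Pow(Pow(571870, Rational(1, 2)), -1) = Mul(Rational(1, 571870), Pow(571870, Rational(1, 2)))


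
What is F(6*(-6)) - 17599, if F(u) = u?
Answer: -17635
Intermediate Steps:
F(6*(-6)) - 17599 = 6*(-6) - 17599 = -36 - 17599 = -17635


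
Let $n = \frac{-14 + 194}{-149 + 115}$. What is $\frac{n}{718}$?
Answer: $- \frac{45}{6103} \approx -0.0073734$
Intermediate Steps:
$n = - \frac{90}{17}$ ($n = \frac{180}{-34} = 180 \left(- \frac{1}{34}\right) = - \frac{90}{17} \approx -5.2941$)
$\frac{n}{718} = - \frac{90}{17 \cdot 718} = \left(- \frac{90}{17}\right) \frac{1}{718} = - \frac{45}{6103}$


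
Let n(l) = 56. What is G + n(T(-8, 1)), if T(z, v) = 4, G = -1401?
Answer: -1345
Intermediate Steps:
G + n(T(-8, 1)) = -1401 + 56 = -1345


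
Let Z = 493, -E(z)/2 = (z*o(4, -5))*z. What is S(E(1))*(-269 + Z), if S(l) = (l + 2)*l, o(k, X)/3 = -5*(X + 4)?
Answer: 188160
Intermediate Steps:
o(k, X) = -60 - 15*X (o(k, X) = 3*(-5*(X + 4)) = 3*(-5*(4 + X)) = 3*(-20 - 5*X) = -60 - 15*X)
E(z) = -30*z² (E(z) = -2*z*(-60 - 15*(-5))*z = -2*z*(-60 + 75)*z = -2*z*15*z = -2*15*z*z = -30*z²)
S(l) = l*(2 + l) (S(l) = (2 + l)*l = l*(2 + l))
S(E(1))*(-269 + Z) = ((-30*1²)*(2 - 30*1²))*(-269 + 493) = ((-30*1)*(2 - 30*1))*224 = -30*(2 - 30)*224 = -30*(-28)*224 = 840*224 = 188160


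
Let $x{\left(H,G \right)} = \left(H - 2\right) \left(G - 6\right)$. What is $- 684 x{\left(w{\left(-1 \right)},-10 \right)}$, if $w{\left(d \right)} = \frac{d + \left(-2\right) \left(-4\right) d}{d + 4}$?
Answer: $-54720$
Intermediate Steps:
$w{\left(d \right)} = \frac{9 d}{4 + d}$ ($w{\left(d \right)} = \frac{d + 8 d}{4 + d} = \frac{9 d}{4 + d}$)
$x{\left(H,G \right)} = \left(-6 + G\right) \left(-2 + H\right)$ ($x{\left(H,G \right)} = \left(-2 + H\right) \left(-6 + G\right) = \left(-6 + G\right) \left(-2 + H\right)$)
$- 684 x{\left(w{\left(-1 \right)},-10 \right)} = - 684 \left(12 - 6 \cdot 9 \left(-1\right) \frac{1}{4 - 1} - -20 - 10 \cdot 9 \left(-1\right) \frac{1}{4 - 1}\right) = - 684 \left(12 - 6 \cdot 9 \left(-1\right) \frac{1}{3} + 20 - 10 \cdot 9 \left(-1\right) \frac{1}{3}\right) = - 684 \left(12 - -18 + 20 - -30\right) = - 684 \left(12 + 18 + 20 + 30\right) = \left(-684\right) 80 = -54720$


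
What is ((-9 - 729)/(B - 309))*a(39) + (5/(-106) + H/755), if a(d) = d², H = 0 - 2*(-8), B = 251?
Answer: 44916697179/2320870 ≈ 19353.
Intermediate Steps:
H = 16 (H = 0 + 16 = 16)
((-9 - 729)/(B - 309))*a(39) + (5/(-106) + H/755) = ((-9 - 729)/(251 - 309))*39² + (5/(-106) + 16/755) = -738/(-58)*1521 + (5*(-1/106) + 16*(1/755)) = -738*(-1/58)*1521 + (-5/106 + 16/755) = (369/29)*1521 - 2079/80030 = 561249/29 - 2079/80030 = 44916697179/2320870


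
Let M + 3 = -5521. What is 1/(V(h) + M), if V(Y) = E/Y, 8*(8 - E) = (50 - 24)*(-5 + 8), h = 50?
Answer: -200/1104807 ≈ -0.00018103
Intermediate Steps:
M = -5524 (M = -3 - 5521 = -5524)
E = -7/4 (E = 8 - (50 - 24)*(-5 + 8)/8 = 8 - 13*3/4 = 8 - 1/8*78 = 8 - 39/4 = -7/4 ≈ -1.7500)
V(Y) = -7/(4*Y)
1/(V(h) + M) = 1/(-7/4/50 - 5524) = 1/(-7/4*1/50 - 5524) = 1/(-7/200 - 5524) = 1/(-1104807/200) = -200/1104807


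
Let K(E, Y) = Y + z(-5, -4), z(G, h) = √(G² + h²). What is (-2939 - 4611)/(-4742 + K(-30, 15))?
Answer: 17844425/11172244 + 3775*√41/11172244 ≈ 1.5994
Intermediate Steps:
K(E, Y) = Y + √41 (K(E, Y) = Y + √((-5)² + (-4)²) = Y + √(25 + 16) = Y + √41)
(-2939 - 4611)/(-4742 + K(-30, 15)) = (-2939 - 4611)/(-4742 + (15 + √41)) = -7550/(-4727 + √41)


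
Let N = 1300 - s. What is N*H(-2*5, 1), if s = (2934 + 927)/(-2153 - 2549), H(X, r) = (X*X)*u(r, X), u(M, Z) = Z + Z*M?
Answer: -6116461000/2351 ≈ -2.6016e+6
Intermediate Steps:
u(M, Z) = Z + M*Z
H(X, r) = X**3*(1 + r) (H(X, r) = (X*X)*(X*(1 + r)) = X**2*(X*(1 + r)) = X**3*(1 + r))
s = -3861/4702 (s = 3861/(-4702) = 3861*(-1/4702) = -3861/4702 ≈ -0.82114)
N = 6116461/4702 (N = 1300 - 1*(-3861/4702) = 1300 + 3861/4702 = 6116461/4702 ≈ 1300.8)
N*H(-2*5, 1) = 6116461*((-2*5)**3*(1 + 1))/4702 = 6116461*((-10)**3*2)/4702 = 6116461*(-1000*2)/4702 = (6116461/4702)*(-2000) = -6116461000/2351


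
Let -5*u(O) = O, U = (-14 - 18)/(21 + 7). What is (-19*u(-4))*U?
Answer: 608/35 ≈ 17.371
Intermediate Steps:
U = -8/7 (U = -32/28 = -32*1/28 = -8/7 ≈ -1.1429)
u(O) = -O/5
(-19*u(-4))*U = -(-19)*(-4)/5*(-8/7) = -19*⅘*(-8/7) = -76/5*(-8/7) = 608/35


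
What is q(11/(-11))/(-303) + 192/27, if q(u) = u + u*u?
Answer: 64/9 ≈ 7.1111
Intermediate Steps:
q(u) = u + u²
q(11/(-11))/(-303) + 192/27 = ((11/(-11))*(1 + 11/(-11)))/(-303) + 192/27 = ((11*(-1/11))*(1 + 11*(-1/11)))*(-1/303) + 192*(1/27) = -(1 - 1)*(-1/303) + 64/9 = -1*0*(-1/303) + 64/9 = 0*(-1/303) + 64/9 = 0 + 64/9 = 64/9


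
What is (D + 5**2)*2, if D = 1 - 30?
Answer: -8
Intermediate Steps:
D = -29
(D + 5**2)*2 = (-29 + 5**2)*2 = (-29 + 25)*2 = -4*2 = -8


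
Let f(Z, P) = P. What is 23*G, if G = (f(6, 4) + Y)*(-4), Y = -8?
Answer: 368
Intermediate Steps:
G = 16 (G = (4 - 8)*(-4) = -4*(-4) = 16)
23*G = 23*16 = 368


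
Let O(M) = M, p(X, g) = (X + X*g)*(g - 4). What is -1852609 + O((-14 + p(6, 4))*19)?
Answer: -1852875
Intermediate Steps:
p(X, g) = (-4 + g)*(X + X*g) (p(X, g) = (X + X*g)*(-4 + g) = (-4 + g)*(X + X*g))
-1852609 + O((-14 + p(6, 4))*19) = -1852609 + (-14 + 6*(-4 + 4² - 3*4))*19 = -1852609 + (-14 + 6*(-4 + 16 - 12))*19 = -1852609 + (-14 + 6*0)*19 = -1852609 + (-14 + 0)*19 = -1852609 - 14*19 = -1852609 - 266 = -1852875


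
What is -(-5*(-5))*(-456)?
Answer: 11400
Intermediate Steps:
-(-5*(-5))*(-456) = -25*(-456) = -1*(-11400) = 11400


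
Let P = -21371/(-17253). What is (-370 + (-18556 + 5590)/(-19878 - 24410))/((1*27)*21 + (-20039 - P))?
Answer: 1989391671/104785341568 ≈ 0.018985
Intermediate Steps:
P = 301/243 (P = -21371*(-1/17253) = 301/243 ≈ 1.2387)
(-370 + (-18556 + 5590)/(-19878 - 24410))/((1*27)*21 + (-20039 - P)) = (-370 + (-18556 + 5590)/(-19878 - 24410))/((1*27)*21 + (-20039 - 1*301/243)) = (-370 - 12966/(-44288))/(27*21 + (-20039 - 301/243)) = (-370 - 12966*(-1/44288))/(567 - 4869778/243) = (-370 + 6483/22144)/(-4731997/243) = -8186797/22144*(-243/4731997) = 1989391671/104785341568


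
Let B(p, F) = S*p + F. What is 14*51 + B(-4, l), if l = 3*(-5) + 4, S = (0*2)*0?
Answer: 703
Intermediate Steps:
S = 0 (S = 0*0 = 0)
l = -11 (l = -15 + 4 = -11)
B(p, F) = F (B(p, F) = 0*p + F = 0 + F = F)
14*51 + B(-4, l) = 14*51 - 11 = 714 - 11 = 703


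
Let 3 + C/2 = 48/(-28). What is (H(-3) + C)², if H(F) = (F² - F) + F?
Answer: 9/49 ≈ 0.18367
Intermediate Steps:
H(F) = F²
C = -66/7 (C = -6 + 2*(48/(-28)) = -6 + 2*(48*(-1/28)) = -6 + 2*(-12/7) = -6 - 24/7 = -66/7 ≈ -9.4286)
(H(-3) + C)² = ((-3)² - 66/7)² = (9 - 66/7)² = (-3/7)² = 9/49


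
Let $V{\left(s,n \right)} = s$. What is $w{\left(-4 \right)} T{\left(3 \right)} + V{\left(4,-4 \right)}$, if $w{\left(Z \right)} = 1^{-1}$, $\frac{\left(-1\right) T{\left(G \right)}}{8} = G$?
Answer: $-20$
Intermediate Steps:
$T{\left(G \right)} = - 8 G$
$w{\left(Z \right)} = 1$
$w{\left(-4 \right)} T{\left(3 \right)} + V{\left(4,-4 \right)} = 1 \left(\left(-8\right) 3\right) + 4 = 1 \left(-24\right) + 4 = -24 + 4 = -20$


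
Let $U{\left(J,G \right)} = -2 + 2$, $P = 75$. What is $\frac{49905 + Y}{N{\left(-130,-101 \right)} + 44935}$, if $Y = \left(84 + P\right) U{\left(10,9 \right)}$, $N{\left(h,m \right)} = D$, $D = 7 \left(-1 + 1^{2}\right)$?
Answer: $\frac{9981}{8987} \approx 1.1106$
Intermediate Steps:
$D = 0$ ($D = 7 \left(-1 + 1\right) = 7 \cdot 0 = 0$)
$U{\left(J,G \right)} = 0$
$N{\left(h,m \right)} = 0$
$Y = 0$ ($Y = \left(84 + 75\right) 0 = 159 \cdot 0 = 0$)
$\frac{49905 + Y}{N{\left(-130,-101 \right)} + 44935} = \frac{49905 + 0}{0 + 44935} = \frac{49905}{44935} = 49905 \cdot \frac{1}{44935} = \frac{9981}{8987}$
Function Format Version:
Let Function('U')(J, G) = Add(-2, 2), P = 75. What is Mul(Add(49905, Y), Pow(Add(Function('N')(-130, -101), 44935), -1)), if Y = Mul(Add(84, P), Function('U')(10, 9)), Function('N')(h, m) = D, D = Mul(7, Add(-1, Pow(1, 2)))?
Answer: Rational(9981, 8987) ≈ 1.1106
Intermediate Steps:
D = 0 (D = Mul(7, Add(-1, 1)) = Mul(7, 0) = 0)
Function('U')(J, G) = 0
Function('N')(h, m) = 0
Y = 0 (Y = Mul(Add(84, 75), 0) = Mul(159, 0) = 0)
Mul(Add(49905, Y), Pow(Add(Function('N')(-130, -101), 44935), -1)) = Mul(Add(49905, 0), Pow(Add(0, 44935), -1)) = Mul(49905, Pow(44935, -1)) = Mul(49905, Rational(1, 44935)) = Rational(9981, 8987)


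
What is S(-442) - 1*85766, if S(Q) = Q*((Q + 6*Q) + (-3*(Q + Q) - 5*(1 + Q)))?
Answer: -865012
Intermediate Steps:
S(Q) = Q*(-5 - 4*Q) (S(Q) = Q*(7*Q + (-3*2*Q + (-5 - 5*Q))) = Q*(7*Q + (-6*Q + (-5 - 5*Q))) = Q*(7*Q + (-5 - 11*Q)) = Q*(-5 - 4*Q))
S(-442) - 1*85766 = -1*(-442)*(5 + 4*(-442)) - 1*85766 = -1*(-442)*(5 - 1768) - 85766 = -1*(-442)*(-1763) - 85766 = -779246 - 85766 = -865012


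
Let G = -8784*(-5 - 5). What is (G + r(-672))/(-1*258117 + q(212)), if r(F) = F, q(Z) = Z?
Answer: -87168/257905 ≈ -0.33799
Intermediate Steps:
G = 87840 (G = -8784*(-10) = -1464*(-60) = 87840)
(G + r(-672))/(-1*258117 + q(212)) = (87840 - 672)/(-1*258117 + 212) = 87168/(-258117 + 212) = 87168/(-257905) = 87168*(-1/257905) = -87168/257905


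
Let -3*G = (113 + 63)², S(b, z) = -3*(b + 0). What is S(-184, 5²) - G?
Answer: 32632/3 ≈ 10877.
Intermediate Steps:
S(b, z) = -3*b
G = -30976/3 (G = -(113 + 63)²/3 = -⅓*176² = -⅓*30976 = -30976/3 ≈ -10325.)
S(-184, 5²) - G = -3*(-184) - 1*(-30976/3) = 552 + 30976/3 = 32632/3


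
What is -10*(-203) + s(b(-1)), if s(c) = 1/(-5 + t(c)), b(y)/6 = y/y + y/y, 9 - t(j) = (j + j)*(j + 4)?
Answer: 771399/380 ≈ 2030.0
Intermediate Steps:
t(j) = 9 - 2*j*(4 + j) (t(j) = 9 - (j + j)*(j + 4) = 9 - 2*j*(4 + j))
b(y) = 12 (b(y) = 6*(y/y + y/y) = 6*(1 + 1) = 6*2 = 12)
s(c) = 1/(4 - 8*c - 2*c**2) (s(c) = 1/(-5 + (9 - 8*c - 2*c**2)) = 1/(4 - 8*c - 2*c**2))
-10*(-203) + s(b(-1)) = -10*(-203) - 1/(-4 + 2*12**2 + 8*12) = 2030 - 1/(-4 + 2*144 + 96) = 2030 - 1/(-4 + 288 + 96) = 2030 - 1/380 = 771399/380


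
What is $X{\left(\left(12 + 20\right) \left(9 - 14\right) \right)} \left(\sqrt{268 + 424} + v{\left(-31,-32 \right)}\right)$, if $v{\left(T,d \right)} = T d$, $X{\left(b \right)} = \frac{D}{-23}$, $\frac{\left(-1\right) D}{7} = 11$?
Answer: $\frac{76384}{23} + \frac{154 \sqrt{173}}{23} \approx 3409.1$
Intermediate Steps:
$D = -77$ ($D = \left(-7\right) 11 = -77$)
$X{\left(b \right)} = \frac{77}{23}$ ($X{\left(b \right)} = - \frac{77}{-23} = \left(-77\right) \left(- \frac{1}{23}\right) = \frac{77}{23}$)
$X{\left(\left(12 + 20\right) \left(9 - 14\right) \right)} \left(\sqrt{268 + 424} + v{\left(-31,-32 \right)}\right) = \frac{77 \left(\sqrt{268 + 424} - -992\right)}{23} = \frac{77 \left(\sqrt{692} + 992\right)}{23} = \frac{77 \left(2 \sqrt{173} + 992\right)}{23} = \frac{77 \left(992 + 2 \sqrt{173}\right)}{23} = \frac{76384}{23} + \frac{154 \sqrt{173}}{23}$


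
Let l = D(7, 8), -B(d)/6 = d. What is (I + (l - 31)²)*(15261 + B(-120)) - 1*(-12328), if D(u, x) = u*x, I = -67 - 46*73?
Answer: -44734472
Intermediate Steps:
I = -3425 (I = -67 - 3358 = -3425)
B(d) = -6*d
l = 56 (l = 7*8 = 56)
(I + (l - 31)²)*(15261 + B(-120)) - 1*(-12328) = (-3425 + (56 - 31)²)*(15261 - 6*(-120)) - 1*(-12328) = (-3425 + 25²)*(15261 + 720) + 12328 = (-3425 + 625)*15981 + 12328 = -2800*15981 + 12328 = -44746800 + 12328 = -44734472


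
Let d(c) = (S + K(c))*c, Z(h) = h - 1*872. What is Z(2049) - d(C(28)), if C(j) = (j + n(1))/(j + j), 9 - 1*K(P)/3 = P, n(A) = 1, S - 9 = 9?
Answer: 3620515/3136 ≈ 1154.5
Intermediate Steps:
S = 18 (S = 9 + 9 = 18)
K(P) = 27 - 3*P
Z(h) = -872 + h (Z(h) = h - 872 = -872 + h)
C(j) = (1 + j)/(2*j) (C(j) = (j + 1)/(j + j) = (1 + j)/((2*j)) = (1 + j)*(1/(2*j)) = (1 + j)/(2*j))
d(c) = c*(45 - 3*c) (d(c) = (18 + (27 - 3*c))*c = (45 - 3*c)*c = c*(45 - 3*c))
Z(2049) - d(C(28)) = (-872 + 2049) - 3*(½)*(1 + 28)/28*(15 - (1 + 28)/(2*28)) = 1177 - 3*(½)*(1/28)*29*(15 - 29/(2*28)) = 1177 - 3*29*(15 - 1*29/56)/56 = 1177 - 3*29*(15 - 29/56)/56 = 1177 - 3*29*811/(56*56) = 1177 - 1*70557/3136 = 1177 - 70557/3136 = 3620515/3136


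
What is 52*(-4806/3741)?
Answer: -83304/1247 ≈ -66.803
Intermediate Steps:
52*(-4806/3741) = 52*(-4806*1/3741) = 52*(-1602/1247) = -83304/1247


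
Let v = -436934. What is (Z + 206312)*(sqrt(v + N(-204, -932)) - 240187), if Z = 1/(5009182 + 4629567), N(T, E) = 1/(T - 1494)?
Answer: -477633366337509843/9638749 + 662863194563*I*sqrt(1259769858234)/5455531934 ≈ -4.9553e+10 + 1.3637e+8*I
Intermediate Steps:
N(T, E) = 1/(-1494 + T)
Z = 1/9638749 ≈ 1.0375e-7
(Z + 206312)*(sqrt(v + N(-204, -932)) - 240187) = (1/9638749 + 206312)*(sqrt(-436934 + 1/(-1494 - 204)) - 240187) = 1988589583689*(sqrt(-436934 + 1/(-1698)) - 240187)/9638749 = 1988589583689*(sqrt(-436934 - 1/1698) - 240187)/9638749 = 1988589583689*(sqrt(-741913933/1698) - 240187)/9638749 = 1988589583689*(I*sqrt(1259769858234)/1698 - 240187)/9638749 = 1988589583689*(-240187 + I*sqrt(1259769858234)/1698)/9638749 = -477633366337509843/9638749 + 662863194563*I*sqrt(1259769858234)/5455531934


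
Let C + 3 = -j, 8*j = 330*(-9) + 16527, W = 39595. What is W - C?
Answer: 330341/8 ≈ 41293.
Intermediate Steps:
j = 13557/8 (j = (330*(-9) + 16527)/8 = (-2970 + 16527)/8 = (1/8)*13557 = 13557/8 ≈ 1694.6)
C = -13581/8 (C = -3 - 1*13557/8 = -3 - 13557/8 = -13581/8 ≈ -1697.6)
W - C = 39595 - 1*(-13581/8) = 39595 + 13581/8 = 330341/8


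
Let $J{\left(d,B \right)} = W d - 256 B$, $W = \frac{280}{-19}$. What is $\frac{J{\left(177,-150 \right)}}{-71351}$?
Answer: $- \frac{680040}{1355669} \approx -0.50163$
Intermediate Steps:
$W = - \frac{280}{19}$ ($W = 280 \left(- \frac{1}{19}\right) = - \frac{280}{19} \approx -14.737$)
$J{\left(d,B \right)} = - 256 B - \frac{280 d}{19}$ ($J{\left(d,B \right)} = - \frac{280 d}{19} - 256 B = - 256 B - \frac{280 d}{19}$)
$\frac{J{\left(177,-150 \right)}}{-71351} = \frac{\left(-256\right) \left(-150\right) - \frac{49560}{19}}{-71351} = \left(38400 - \frac{49560}{19}\right) \left(- \frac{1}{71351}\right) = \frac{680040}{19} \left(- \frac{1}{71351}\right) = - \frac{680040}{1355669}$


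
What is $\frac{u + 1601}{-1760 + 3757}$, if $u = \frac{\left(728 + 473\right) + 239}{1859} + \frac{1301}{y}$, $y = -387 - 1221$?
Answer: $\frac{4785721433}{5969576184} \approx 0.80169$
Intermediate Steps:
$y = -1608$ ($y = -387 - 1221 = -1608$)
$u = - \frac{103039}{2989272}$ ($u = \frac{\left(728 + 473\right) + 239}{1859} + \frac{1301}{-1608} = \left(1201 + 239\right) \frac{1}{1859} + 1301 \left(- \frac{1}{1608}\right) = 1440 \cdot \frac{1}{1859} - \frac{1301}{1608} = \frac{1440}{1859} - \frac{1301}{1608} = - \frac{103039}{2989272} \approx -0.03447$)
$\frac{u + 1601}{-1760 + 3757} = \frac{- \frac{103039}{2989272} + 1601}{-1760 + 3757} = \frac{4785721433}{2989272 \cdot 1997} = \frac{4785721433}{2989272} \cdot \frac{1}{1997} = \frac{4785721433}{5969576184}$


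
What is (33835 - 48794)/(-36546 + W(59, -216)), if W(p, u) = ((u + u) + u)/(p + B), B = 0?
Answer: 882581/2156862 ≈ 0.40920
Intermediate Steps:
W(p, u) = 3*u/p (W(p, u) = ((u + u) + u)/(p + 0) = (2*u + u)/p = (3*u)/p = 3*u/p)
(33835 - 48794)/(-36546 + W(59, -216)) = (33835 - 48794)/(-36546 + 3*(-216)/59) = -14959/(-36546 + 3*(-216)*(1/59)) = -14959/(-36546 - 648/59) = -14959/(-2156862/59) = -14959*(-59/2156862) = 882581/2156862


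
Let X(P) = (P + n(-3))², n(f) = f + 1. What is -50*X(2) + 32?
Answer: 32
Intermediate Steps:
n(f) = 1 + f
X(P) = (-2 + P)² (X(P) = (P + (1 - 3))² = (P - 2)² = (-2 + P)²)
-50*X(2) + 32 = -50*(-2 + 2)² + 32 = -50*0² + 32 = -50*0 + 32 = 0 + 32 = 32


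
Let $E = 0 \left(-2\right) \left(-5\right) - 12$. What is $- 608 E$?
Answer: $7296$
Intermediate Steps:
$E = -12$ ($E = 0 \left(-5\right) - 12 = 0 - 12 = -12$)
$- 608 E = \left(-608\right) \left(-12\right) = 7296$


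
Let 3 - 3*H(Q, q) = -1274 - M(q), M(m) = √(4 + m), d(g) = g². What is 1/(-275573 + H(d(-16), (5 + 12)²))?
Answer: -2476326/681354495071 - 3*√293/681354495071 ≈ -3.6345e-6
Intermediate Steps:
H(Q, q) = 1277/3 + √(4 + q)/3 (H(Q, q) = 1 - (-1274 - √(4 + q))/3 = 1 + (1274/3 + √(4 + q)/3) = 1277/3 + √(4 + q)/3)
1/(-275573 + H(d(-16), (5 + 12)²)) = 1/(-275573 + (1277/3 + √(4 + (5 + 12)²)/3)) = 1/(-275573 + (1277/3 + √(4 + 17²)/3)) = 1/(-275573 + (1277/3 + √(4 + 289)/3)) = 1/(-275573 + (1277/3 + √293/3)) = 1/(-825442/3 + √293/3)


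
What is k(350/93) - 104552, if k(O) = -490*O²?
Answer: -964295248/8649 ≈ -1.1149e+5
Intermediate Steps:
k(350/93) - 104552 = -490*(350/93)² - 104552 = -490*122500/8649 - 104552 = -60025000/8649 - 104552 = -964295248/8649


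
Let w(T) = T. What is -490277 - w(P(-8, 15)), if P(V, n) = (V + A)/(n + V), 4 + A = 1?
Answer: -3431928/7 ≈ -4.9028e+5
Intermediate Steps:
A = -3 (A = -4 + 1 = -3)
P(V, n) = (-3 + V)/(V + n) (P(V, n) = (V - 3)/(n + V) = (-3 + V)/(V + n))
-490277 - w(P(-8, 15)) = -490277 - (-3 - 8)/(-8 + 15) = -490277 - (-11)/7 = -490277 - 1*(-11/7) = -490277 + 11/7 = -3431928/7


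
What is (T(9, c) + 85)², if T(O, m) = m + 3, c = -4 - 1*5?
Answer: 6241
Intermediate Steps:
c = -9 (c = -4 - 5 = -9)
T(O, m) = 3 + m
(T(9, c) + 85)² = ((3 - 9) + 85)² = (-6 + 85)² = 79² = 6241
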